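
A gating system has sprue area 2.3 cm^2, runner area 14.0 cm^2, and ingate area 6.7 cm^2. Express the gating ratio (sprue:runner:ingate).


Sprue:Runner:Ingate = 1 : 14.0/2.3 : 6.7/2.3 = 1:6.09:2.91

1:6.09:2.91


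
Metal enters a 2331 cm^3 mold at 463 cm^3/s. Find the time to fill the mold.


Formula: t_fill = V_mold / Q_flow
t = 2331 cm^3 / 463 cm^3/s = 5.0346 s

Answer: 5.0346 s


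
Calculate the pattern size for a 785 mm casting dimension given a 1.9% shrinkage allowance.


Formula: L_pattern = L_casting * (1 + shrinkage_rate/100)
Shrinkage factor = 1 + 1.9/100 = 1.019
L_pattern = 785 mm * 1.019 = 799.9150 mm

799.9150 mm


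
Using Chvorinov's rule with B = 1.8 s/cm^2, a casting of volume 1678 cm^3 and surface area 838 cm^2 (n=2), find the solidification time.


Formula: t_s = B * (V/A)^n  (Chvorinov's rule, n=2)
Modulus M = V/A = 1678/838 = 2.002387 cm
M^2 = 2.002387^2 = 4.009554 cm^2
t_s = 1.8 * 4.009554 = 7.2172 s

Answer: 7.2172 s


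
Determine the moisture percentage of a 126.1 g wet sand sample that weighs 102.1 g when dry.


Formula: MC = (W_wet - W_dry) / W_wet * 100
Water mass = 126.1 - 102.1 = 24.0 g
MC = 24.0 / 126.1 * 100 = 19.0325%

Answer: 19.0325%


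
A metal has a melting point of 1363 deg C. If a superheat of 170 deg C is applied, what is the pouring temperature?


Formula: T_pour = T_melt + Superheat
T_pour = 1363 + 170 = 1533 deg C


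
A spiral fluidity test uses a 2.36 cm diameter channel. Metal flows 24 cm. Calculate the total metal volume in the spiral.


Formula: V = pi * (d/2)^2 * L  (cylinder volume)
Radius = 2.36/2 = 1.18 cm
V = pi * 1.18^2 * 24 = 104.9845 cm^3

Answer: 104.9845 cm^3


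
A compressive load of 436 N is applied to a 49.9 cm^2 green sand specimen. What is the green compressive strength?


Formula: Compressive Strength = Force / Area
Strength = 436 N / 49.9 cm^2 = 8.7375 N/cm^2

Answer: 8.7375 N/cm^2


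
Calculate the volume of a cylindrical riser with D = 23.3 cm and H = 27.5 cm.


Formula: V = pi * (D/2)^2 * H  (cylinder volume)
Radius = D/2 = 23.3/2 = 11.65 cm
V = pi * 11.65^2 * 27.5 = 11725.5822 cm^3

Final answer: 11725.5822 cm^3


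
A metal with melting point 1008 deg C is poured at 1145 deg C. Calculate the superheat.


Formula: Superheat = T_pour - T_melt
Superheat = 1145 - 1008 = 137 deg C

Final answer: 137 deg C


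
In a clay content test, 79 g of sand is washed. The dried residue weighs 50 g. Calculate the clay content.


Formula: Clay% = (W_total - W_washed) / W_total * 100
Clay mass = 79 - 50 = 29 g
Clay% = 29 / 79 * 100 = 36.7089%

36.7089%


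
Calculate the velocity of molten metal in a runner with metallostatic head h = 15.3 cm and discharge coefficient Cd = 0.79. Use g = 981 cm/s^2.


Formula: v = Cd * sqrt(2 * g * h)  (Torricelli with discharge coefficient)
2*g*h = 2 * 981 * 15.3 = 30018.6 cm^2/s^2
sqrt(30018.6) = 173.25877 cm/s
v = 0.79 * 173.25877 = 136.8744 cm/s


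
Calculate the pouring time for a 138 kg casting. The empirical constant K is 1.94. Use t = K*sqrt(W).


Formula: t = K * sqrt(W)
sqrt(W) = sqrt(138) = 11.74734
t = 1.94 * 11.74734 = 22.7898 s

Answer: 22.7898 s


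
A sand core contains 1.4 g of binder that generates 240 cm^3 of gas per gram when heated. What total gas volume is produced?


Formula: V_gas = W_binder * gas_evolution_rate
V = 1.4 g * 240 cm^3/g = 336.0000 cm^3

336.0000 cm^3


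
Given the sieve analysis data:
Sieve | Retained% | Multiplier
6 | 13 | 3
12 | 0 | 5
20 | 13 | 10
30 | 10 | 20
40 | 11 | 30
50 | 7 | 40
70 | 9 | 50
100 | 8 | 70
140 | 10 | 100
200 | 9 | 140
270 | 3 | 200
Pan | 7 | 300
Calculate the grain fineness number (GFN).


Formula: GFN = sum(pct * multiplier) / sum(pct)
sum(pct * multiplier) = 6949
sum(pct) = 100
GFN = 6949 / 100 = 69.49

Answer: 69.49


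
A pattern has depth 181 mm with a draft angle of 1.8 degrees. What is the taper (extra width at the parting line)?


Formula: taper = depth * tan(draft_angle)
tan(1.8 deg) = 0.0314263
taper = 181 mm * 0.0314263 = 5.6882 mm

Answer: 5.6882 mm


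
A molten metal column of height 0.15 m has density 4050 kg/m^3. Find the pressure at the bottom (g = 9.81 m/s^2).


Formula: P = rho * g * h
rho * g = 4050 * 9.81 = 39730.5 N/m^3
P = 39730.5 * 0.15 = 5959.5750 Pa

Final answer: 5959.5750 Pa


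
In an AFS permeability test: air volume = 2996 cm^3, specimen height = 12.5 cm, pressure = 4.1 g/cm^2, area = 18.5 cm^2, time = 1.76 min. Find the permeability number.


Formula: Permeability Number P = (V * H) / (p * A * t)
Numerator: V * H = 2996 * 12.5 = 37450.0
Denominator: p * A * t = 4.1 * 18.5 * 1.76 = 133.496
P = 37450.0 / 133.496 = 280.5328


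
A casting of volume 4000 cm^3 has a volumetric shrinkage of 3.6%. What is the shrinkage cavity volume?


Formula: V_shrink = V_casting * shrinkage_pct / 100
V_shrink = 4000 cm^3 * 3.6 / 100 = 144.0000 cm^3

144.0000 cm^3


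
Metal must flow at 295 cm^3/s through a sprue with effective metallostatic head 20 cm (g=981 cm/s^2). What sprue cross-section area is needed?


Formula: v = sqrt(2*g*h), A = Q/v
Velocity: v = sqrt(2 * 981 * 20) = sqrt(39240) = 198.0909 cm/s
Sprue area: A = Q / v = 295 / 198.0909 = 1.4892 cm^2

Final answer: 1.4892 cm^2


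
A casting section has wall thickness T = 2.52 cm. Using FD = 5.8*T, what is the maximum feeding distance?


Formula: FD = 5.8 * T  (riser feeding-distance rule)
FD = 5.8 * 2.52 cm = 14.6160 cm

Final answer: 14.6160 cm


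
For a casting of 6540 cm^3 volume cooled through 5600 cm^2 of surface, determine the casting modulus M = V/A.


Formula: Casting Modulus M = V / A
M = 6540 cm^3 / 5600 cm^2 = 1.1679 cm

1.1679 cm


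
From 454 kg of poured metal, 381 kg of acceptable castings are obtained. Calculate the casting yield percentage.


Formula: Casting Yield = (W_good / W_total) * 100
Yield = (381 kg / 454 kg) * 100 = 83.9207%

Answer: 83.9207%


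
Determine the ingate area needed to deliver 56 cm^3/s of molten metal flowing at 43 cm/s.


Formula: A_ingate = Q / v  (continuity equation)
A = 56 cm^3/s / 43 cm/s = 1.3023 cm^2

Answer: 1.3023 cm^2


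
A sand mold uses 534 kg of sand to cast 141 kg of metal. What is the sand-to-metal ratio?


Formula: Sand-to-Metal Ratio = W_sand / W_metal
Ratio = 534 kg / 141 kg = 3.7872


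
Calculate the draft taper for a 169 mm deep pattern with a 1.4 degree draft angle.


Formula: taper = depth * tan(draft_angle)
tan(1.4 deg) = 0.0244395
taper = 169 mm * 0.0244395 = 4.1303 mm


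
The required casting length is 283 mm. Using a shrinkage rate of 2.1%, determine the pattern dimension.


Formula: L_pattern = L_casting * (1 + shrinkage_rate/100)
Shrinkage factor = 1 + 2.1/100 = 1.021
L_pattern = 283 mm * 1.021 = 288.9430 mm

288.9430 mm


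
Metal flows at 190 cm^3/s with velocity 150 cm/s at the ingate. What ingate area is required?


Formula: A_ingate = Q / v  (continuity equation)
A = 190 cm^3/s / 150 cm/s = 1.2667 cm^2


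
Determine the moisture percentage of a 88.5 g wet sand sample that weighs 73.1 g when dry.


Formula: MC = (W_wet - W_dry) / W_wet * 100
Water mass = 88.5 - 73.1 = 15.4 g
MC = 15.4 / 88.5 * 100 = 17.4011%

Final answer: 17.4011%


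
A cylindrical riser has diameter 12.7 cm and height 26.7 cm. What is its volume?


Formula: V = pi * (D/2)^2 * H  (cylinder volume)
Radius = D/2 = 12.7/2 = 6.35 cm
V = pi * 6.35^2 * 26.7 = 3382.2724 cm^3

3382.2724 cm^3


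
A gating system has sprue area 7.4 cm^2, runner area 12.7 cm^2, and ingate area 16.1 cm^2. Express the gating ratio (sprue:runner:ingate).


Sprue:Runner:Ingate = 1 : 12.7/7.4 : 16.1/7.4 = 1:1.72:2.18


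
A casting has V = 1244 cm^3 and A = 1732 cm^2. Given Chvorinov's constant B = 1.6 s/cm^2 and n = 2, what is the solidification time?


Formula: t_s = B * (V/A)^n  (Chvorinov's rule, n=2)
Modulus M = V/A = 1244/1732 = 0.718245 cm
M^2 = 0.718245^2 = 0.515876 cm^2
t_s = 1.6 * 0.515876 = 0.8254 s

Final answer: 0.8254 s


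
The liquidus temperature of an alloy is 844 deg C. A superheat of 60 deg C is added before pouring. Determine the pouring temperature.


Formula: T_pour = T_melt + Superheat
T_pour = 844 + 60 = 904 deg C


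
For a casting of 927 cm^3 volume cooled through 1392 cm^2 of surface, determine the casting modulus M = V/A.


Formula: Casting Modulus M = V / A
M = 927 cm^3 / 1392 cm^2 = 0.6659 cm

0.6659 cm


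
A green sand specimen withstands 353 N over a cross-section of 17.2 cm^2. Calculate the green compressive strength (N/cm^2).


Formula: Compressive Strength = Force / Area
Strength = 353 N / 17.2 cm^2 = 20.5233 N/cm^2

20.5233 N/cm^2


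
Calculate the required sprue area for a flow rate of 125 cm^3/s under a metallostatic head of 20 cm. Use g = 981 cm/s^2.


Formula: v = sqrt(2*g*h), A = Q/v
Velocity: v = sqrt(2 * 981 * 20) = sqrt(39240) = 198.0909 cm/s
Sprue area: A = Q / v = 125 / 198.0909 = 0.6310 cm^2

Final answer: 0.6310 cm^2


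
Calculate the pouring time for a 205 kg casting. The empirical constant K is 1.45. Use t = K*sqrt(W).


Formula: t = K * sqrt(W)
sqrt(W) = sqrt(205) = 14.31782
t = 1.45 * 14.31782 = 20.7608 s

20.7608 s


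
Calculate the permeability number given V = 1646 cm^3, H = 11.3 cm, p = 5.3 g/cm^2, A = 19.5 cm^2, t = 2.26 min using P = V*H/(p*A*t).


Formula: Permeability Number P = (V * H) / (p * A * t)
Numerator: V * H = 1646 * 11.3 = 18599.8
Denominator: p * A * t = 5.3 * 19.5 * 2.26 = 233.571
P = 18599.8 / 233.571 = 79.6323

Answer: 79.6323


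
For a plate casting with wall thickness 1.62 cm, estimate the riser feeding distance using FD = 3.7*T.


Formula: FD = 3.7 * T  (riser feeding-distance rule)
FD = 3.7 * 1.62 cm = 5.9940 cm

Answer: 5.9940 cm


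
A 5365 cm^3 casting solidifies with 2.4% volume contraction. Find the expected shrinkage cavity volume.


Formula: V_shrink = V_casting * shrinkage_pct / 100
V_shrink = 5365 cm^3 * 2.4 / 100 = 128.7600 cm^3

Final answer: 128.7600 cm^3


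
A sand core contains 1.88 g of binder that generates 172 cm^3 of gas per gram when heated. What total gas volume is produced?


Formula: V_gas = W_binder * gas_evolution_rate
V = 1.88 g * 172 cm^3/g = 323.3600 cm^3

Answer: 323.3600 cm^3


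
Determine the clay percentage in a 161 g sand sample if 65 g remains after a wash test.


Formula: Clay% = (W_total - W_washed) / W_total * 100
Clay mass = 161 - 65 = 96 g
Clay% = 96 / 161 * 100 = 59.6273%

Answer: 59.6273%


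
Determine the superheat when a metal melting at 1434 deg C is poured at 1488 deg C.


Formula: Superheat = T_pour - T_melt
Superheat = 1488 - 1434 = 54 deg C

Final answer: 54 deg C


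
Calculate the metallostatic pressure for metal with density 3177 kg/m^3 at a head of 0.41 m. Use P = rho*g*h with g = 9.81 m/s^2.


Formula: P = rho * g * h
rho * g = 3177 * 9.81 = 31166.37 N/m^3
P = 31166.37 * 0.41 = 12778.2117 Pa

Answer: 12778.2117 Pa


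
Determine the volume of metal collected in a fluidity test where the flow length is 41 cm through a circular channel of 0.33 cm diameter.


Formula: V = pi * (d/2)^2 * L  (cylinder volume)
Radius = 0.33/2 = 0.165 cm
V = pi * 0.165^2 * 41 = 3.5067 cm^3

Final answer: 3.5067 cm^3


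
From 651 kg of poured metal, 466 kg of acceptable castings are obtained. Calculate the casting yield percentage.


Formula: Casting Yield = (W_good / W_total) * 100
Yield = (466 kg / 651 kg) * 100 = 71.5822%

Answer: 71.5822%


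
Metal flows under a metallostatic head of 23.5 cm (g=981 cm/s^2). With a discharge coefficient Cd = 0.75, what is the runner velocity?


Formula: v = Cd * sqrt(2 * g * h)  (Torricelli with discharge coefficient)
2*g*h = 2 * 981 * 23.5 = 46107.0 cm^2/s^2
sqrt(46107.0) = 214.72541 cm/s
v = 0.75 * 214.72541 = 161.0441 cm/s

Final answer: 161.0441 cm/s


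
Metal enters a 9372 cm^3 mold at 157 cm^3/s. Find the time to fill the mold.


Formula: t_fill = V_mold / Q_flow
t = 9372 cm^3 / 157 cm^3/s = 59.6943 s


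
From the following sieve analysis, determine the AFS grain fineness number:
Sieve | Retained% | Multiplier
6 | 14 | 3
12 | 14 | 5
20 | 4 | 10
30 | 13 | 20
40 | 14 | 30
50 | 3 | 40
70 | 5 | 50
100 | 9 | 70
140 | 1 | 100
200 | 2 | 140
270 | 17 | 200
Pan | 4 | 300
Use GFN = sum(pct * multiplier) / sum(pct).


Formula: GFN = sum(pct * multiplier) / sum(pct)
sum(pct * multiplier) = 6812
sum(pct) = 100
GFN = 6812 / 100 = 68.12

Final answer: 68.12


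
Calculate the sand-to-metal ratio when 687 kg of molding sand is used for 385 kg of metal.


Formula: Sand-to-Metal Ratio = W_sand / W_metal
Ratio = 687 kg / 385 kg = 1.7844

Final answer: 1.7844


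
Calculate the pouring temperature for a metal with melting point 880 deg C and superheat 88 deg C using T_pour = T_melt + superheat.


Formula: T_pour = T_melt + Superheat
T_pour = 880 + 88 = 968 deg C


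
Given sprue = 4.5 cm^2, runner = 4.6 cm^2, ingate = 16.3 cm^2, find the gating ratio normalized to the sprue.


Sprue:Runner:Ingate = 1 : 4.6/4.5 : 16.3/4.5 = 1:1.02:3.62

Final answer: 1:1.02:3.62


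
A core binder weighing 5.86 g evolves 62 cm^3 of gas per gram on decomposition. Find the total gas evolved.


Formula: V_gas = W_binder * gas_evolution_rate
V = 5.86 g * 62 cm^3/g = 363.3200 cm^3


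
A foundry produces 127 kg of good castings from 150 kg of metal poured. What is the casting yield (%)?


Formula: Casting Yield = (W_good / W_total) * 100
Yield = (127 kg / 150 kg) * 100 = 84.6667%


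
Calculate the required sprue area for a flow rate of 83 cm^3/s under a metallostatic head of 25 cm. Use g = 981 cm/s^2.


Formula: v = sqrt(2*g*h), A = Q/v
Velocity: v = sqrt(2 * 981 * 25) = sqrt(49050) = 221.4723 cm/s
Sprue area: A = Q / v = 83 / 221.4723 = 0.3748 cm^2


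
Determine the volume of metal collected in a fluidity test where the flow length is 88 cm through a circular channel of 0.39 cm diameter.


Formula: V = pi * (d/2)^2 * L  (cylinder volume)
Radius = 0.39/2 = 0.195 cm
V = pi * 0.195^2 * 88 = 10.5124 cm^3


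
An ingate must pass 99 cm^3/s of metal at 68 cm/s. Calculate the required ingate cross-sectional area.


Formula: A_ingate = Q / v  (continuity equation)
A = 99 cm^3/s / 68 cm/s = 1.4559 cm^2

1.4559 cm^2


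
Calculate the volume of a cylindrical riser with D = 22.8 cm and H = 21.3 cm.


Formula: V = pi * (D/2)^2 * H  (cylinder volume)
Radius = D/2 = 22.8/2 = 11.4 cm
V = pi * 11.4^2 * 21.3 = 8696.3934 cm^3

Final answer: 8696.3934 cm^3


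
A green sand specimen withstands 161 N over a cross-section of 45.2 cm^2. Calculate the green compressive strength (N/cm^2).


Formula: Compressive Strength = Force / Area
Strength = 161 N / 45.2 cm^2 = 3.5619 N/cm^2

3.5619 N/cm^2


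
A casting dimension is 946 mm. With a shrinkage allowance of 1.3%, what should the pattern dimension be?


Formula: L_pattern = L_casting * (1 + shrinkage_rate/100)
Shrinkage factor = 1 + 1.3/100 = 1.013
L_pattern = 946 mm * 1.013 = 958.2980 mm

Final answer: 958.2980 mm


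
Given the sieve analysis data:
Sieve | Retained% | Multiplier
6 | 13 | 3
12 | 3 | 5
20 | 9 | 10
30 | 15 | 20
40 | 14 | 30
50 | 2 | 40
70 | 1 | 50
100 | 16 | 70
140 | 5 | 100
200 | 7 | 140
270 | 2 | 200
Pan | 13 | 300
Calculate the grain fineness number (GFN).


Formula: GFN = sum(pct * multiplier) / sum(pct)
sum(pct * multiplier) = 7894
sum(pct) = 100
GFN = 7894 / 100 = 78.94

78.94


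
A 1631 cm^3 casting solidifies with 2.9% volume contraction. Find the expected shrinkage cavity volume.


Formula: V_shrink = V_casting * shrinkage_pct / 100
V_shrink = 1631 cm^3 * 2.9 / 100 = 47.2990 cm^3


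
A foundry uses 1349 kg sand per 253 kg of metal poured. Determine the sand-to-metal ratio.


Formula: Sand-to-Metal Ratio = W_sand / W_metal
Ratio = 1349 kg / 253 kg = 5.3320


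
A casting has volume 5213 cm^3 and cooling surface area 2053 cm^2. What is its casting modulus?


Formula: Casting Modulus M = V / A
M = 5213 cm^3 / 2053 cm^2 = 2.5392 cm

2.5392 cm


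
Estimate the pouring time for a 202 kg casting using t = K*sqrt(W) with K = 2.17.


Formula: t = K * sqrt(W)
sqrt(W) = sqrt(202) = 14.21267
t = 2.17 * 14.21267 = 30.8415 s

Answer: 30.8415 s


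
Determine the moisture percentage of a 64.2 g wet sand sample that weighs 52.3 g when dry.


Formula: MC = (W_wet - W_dry) / W_wet * 100
Water mass = 64.2 - 52.3 = 11.9 g
MC = 11.9 / 64.2 * 100 = 18.5358%


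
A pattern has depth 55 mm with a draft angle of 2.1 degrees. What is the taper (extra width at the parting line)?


Formula: taper = depth * tan(draft_angle)
tan(2.1 deg) = 0.0366683
taper = 55 mm * 0.0366683 = 2.0168 mm


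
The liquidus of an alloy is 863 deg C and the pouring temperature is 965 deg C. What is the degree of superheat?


Formula: Superheat = T_pour - T_melt
Superheat = 965 - 863 = 102 deg C

102 deg C


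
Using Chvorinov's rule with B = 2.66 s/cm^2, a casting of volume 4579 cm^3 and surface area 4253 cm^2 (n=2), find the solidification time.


Formula: t_s = B * (V/A)^n  (Chvorinov's rule, n=2)
Modulus M = V/A = 4579/4253 = 1.076652 cm
M^2 = 1.076652^2 = 1.159180 cm^2
t_s = 2.66 * 1.159180 = 3.0834 s

Final answer: 3.0834 s


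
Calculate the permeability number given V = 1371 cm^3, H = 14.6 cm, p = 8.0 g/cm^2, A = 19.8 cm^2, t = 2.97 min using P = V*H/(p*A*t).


Formula: Permeability Number P = (V * H) / (p * A * t)
Numerator: V * H = 1371 * 14.6 = 20016.6
Denominator: p * A * t = 8.0 * 19.8 * 2.97 = 470.448
P = 20016.6 / 470.448 = 42.5480

42.5480


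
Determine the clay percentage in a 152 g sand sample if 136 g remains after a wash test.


Formula: Clay% = (W_total - W_washed) / W_total * 100
Clay mass = 152 - 136 = 16 g
Clay% = 16 / 152 * 100 = 10.5263%

Final answer: 10.5263%


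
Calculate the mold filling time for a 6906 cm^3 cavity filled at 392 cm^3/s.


Formula: t_fill = V_mold / Q_flow
t = 6906 cm^3 / 392 cm^3/s = 17.6173 s

17.6173 s


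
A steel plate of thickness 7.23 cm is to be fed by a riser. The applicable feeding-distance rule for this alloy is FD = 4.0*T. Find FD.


Formula: FD = 4.0 * T  (riser feeding-distance rule)
FD = 4.0 * 7.23 cm = 28.9200 cm

28.9200 cm


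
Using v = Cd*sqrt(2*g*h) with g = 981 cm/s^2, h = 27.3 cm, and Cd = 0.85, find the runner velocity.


Formula: v = Cd * sqrt(2 * g * h)  (Torricelli with discharge coefficient)
2*g*h = 2 * 981 * 27.3 = 53562.6 cm^2/s^2
sqrt(53562.6) = 231.43595 cm/s
v = 0.85 * 231.43595 = 196.7206 cm/s

Final answer: 196.7206 cm/s


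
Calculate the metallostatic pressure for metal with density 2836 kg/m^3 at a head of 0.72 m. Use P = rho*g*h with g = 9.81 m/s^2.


Formula: P = rho * g * h
rho * g = 2836 * 9.81 = 27821.16 N/m^3
P = 27821.16 * 0.72 = 20031.2352 Pa

Final answer: 20031.2352 Pa


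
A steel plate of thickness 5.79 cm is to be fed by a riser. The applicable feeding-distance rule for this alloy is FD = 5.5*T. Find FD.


Formula: FD = 5.5 * T  (riser feeding-distance rule)
FD = 5.5 * 5.79 cm = 31.8450 cm

Answer: 31.8450 cm


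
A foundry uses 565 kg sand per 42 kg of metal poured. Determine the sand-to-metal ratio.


Formula: Sand-to-Metal Ratio = W_sand / W_metal
Ratio = 565 kg / 42 kg = 13.4524

Final answer: 13.4524


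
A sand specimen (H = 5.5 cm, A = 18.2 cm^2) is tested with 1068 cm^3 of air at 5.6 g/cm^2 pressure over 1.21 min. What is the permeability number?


Formula: Permeability Number P = (V * H) / (p * A * t)
Numerator: V * H = 1068 * 5.5 = 5874.0
Denominator: p * A * t = 5.6 * 18.2 * 1.21 = 123.3232
P = 5874.0 / 123.3232 = 47.6309


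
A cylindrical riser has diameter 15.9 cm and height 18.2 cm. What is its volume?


Formula: V = pi * (D/2)^2 * H  (cylinder volume)
Radius = D/2 = 15.9/2 = 7.95 cm
V = pi * 7.95^2 * 18.2 = 3613.7285 cm^3

Answer: 3613.7285 cm^3


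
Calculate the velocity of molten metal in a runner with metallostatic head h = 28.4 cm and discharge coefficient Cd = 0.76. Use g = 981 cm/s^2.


Formula: v = Cd * sqrt(2 * g * h)  (Torricelli with discharge coefficient)
2*g*h = 2 * 981 * 28.4 = 55720.8 cm^2/s^2
sqrt(55720.8) = 236.05254 cm/s
v = 0.76 * 236.05254 = 179.3999 cm/s

Answer: 179.3999 cm/s


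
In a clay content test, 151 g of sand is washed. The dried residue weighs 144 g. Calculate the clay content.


Formula: Clay% = (W_total - W_washed) / W_total * 100
Clay mass = 151 - 144 = 7 g
Clay% = 7 / 151 * 100 = 4.6358%

Final answer: 4.6358%


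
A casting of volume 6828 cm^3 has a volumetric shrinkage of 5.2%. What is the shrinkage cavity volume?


Formula: V_shrink = V_casting * shrinkage_pct / 100
V_shrink = 6828 cm^3 * 5.2 / 100 = 355.0560 cm^3

355.0560 cm^3


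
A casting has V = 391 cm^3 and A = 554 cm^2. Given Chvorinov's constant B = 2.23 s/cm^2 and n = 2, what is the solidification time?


Formula: t_s = B * (V/A)^n  (Chvorinov's rule, n=2)
Modulus M = V/A = 391/554 = 0.705776 cm
M^2 = 0.705776^2 = 0.498120 cm^2
t_s = 2.23 * 0.498120 = 1.1108 s

Final answer: 1.1108 s


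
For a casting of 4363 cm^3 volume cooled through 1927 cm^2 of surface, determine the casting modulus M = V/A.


Formula: Casting Modulus M = V / A
M = 4363 cm^3 / 1927 cm^2 = 2.2641 cm

2.2641 cm


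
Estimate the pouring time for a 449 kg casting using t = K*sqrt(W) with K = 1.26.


Formula: t = K * sqrt(W)
sqrt(W) = sqrt(449) = 21.18962
t = 1.26 * 21.18962 = 26.6989 s

Final answer: 26.6989 s


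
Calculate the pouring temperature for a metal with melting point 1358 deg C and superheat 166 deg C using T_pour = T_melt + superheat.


Formula: T_pour = T_melt + Superheat
T_pour = 1358 + 166 = 1524 deg C

1524 deg C


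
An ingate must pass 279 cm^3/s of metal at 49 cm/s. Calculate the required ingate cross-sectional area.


Formula: A_ingate = Q / v  (continuity equation)
A = 279 cm^3/s / 49 cm/s = 5.6939 cm^2


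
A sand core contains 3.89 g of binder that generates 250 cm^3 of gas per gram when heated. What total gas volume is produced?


Formula: V_gas = W_binder * gas_evolution_rate
V = 3.89 g * 250 cm^3/g = 972.5000 cm^3

Answer: 972.5000 cm^3


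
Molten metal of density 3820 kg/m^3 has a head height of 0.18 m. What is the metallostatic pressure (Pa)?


Formula: P = rho * g * h
rho * g = 3820 * 9.81 = 37474.2 N/m^3
P = 37474.2 * 0.18 = 6745.3560 Pa

Answer: 6745.3560 Pa


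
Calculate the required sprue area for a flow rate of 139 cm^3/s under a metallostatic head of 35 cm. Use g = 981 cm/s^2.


Formula: v = sqrt(2*g*h), A = Q/v
Velocity: v = sqrt(2 * 981 * 35) = sqrt(68670) = 262.0496 cm/s
Sprue area: A = Q / v = 139 / 262.0496 = 0.5304 cm^2


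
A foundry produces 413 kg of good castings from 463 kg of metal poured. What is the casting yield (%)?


Formula: Casting Yield = (W_good / W_total) * 100
Yield = (413 kg / 463 kg) * 100 = 89.2009%


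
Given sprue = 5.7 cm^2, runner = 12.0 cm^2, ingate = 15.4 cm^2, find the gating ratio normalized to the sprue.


Sprue:Runner:Ingate = 1 : 12.0/5.7 : 15.4/5.7 = 1:2.11:2.70

Final answer: 1:2.11:2.70


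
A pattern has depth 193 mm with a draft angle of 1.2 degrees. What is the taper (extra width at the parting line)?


Formula: taper = depth * tan(draft_angle)
tan(1.2 deg) = 0.0209470
taper = 193 mm * 0.0209470 = 4.0428 mm

4.0428 mm


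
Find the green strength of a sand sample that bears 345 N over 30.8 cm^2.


Formula: Compressive Strength = Force / Area
Strength = 345 N / 30.8 cm^2 = 11.2013 N/cm^2

Final answer: 11.2013 N/cm^2


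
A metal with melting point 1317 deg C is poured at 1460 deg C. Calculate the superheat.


Formula: Superheat = T_pour - T_melt
Superheat = 1460 - 1317 = 143 deg C

Answer: 143 deg C


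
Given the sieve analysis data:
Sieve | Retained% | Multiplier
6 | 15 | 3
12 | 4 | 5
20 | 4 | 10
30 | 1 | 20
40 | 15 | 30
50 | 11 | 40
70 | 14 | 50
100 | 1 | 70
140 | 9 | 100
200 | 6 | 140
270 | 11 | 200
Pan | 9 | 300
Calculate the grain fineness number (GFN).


Formula: GFN = sum(pct * multiplier) / sum(pct)
sum(pct * multiplier) = 8425
sum(pct) = 100
GFN = 8425 / 100 = 84.25

Final answer: 84.25


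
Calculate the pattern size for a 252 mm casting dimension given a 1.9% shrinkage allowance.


Formula: L_pattern = L_casting * (1 + shrinkage_rate/100)
Shrinkage factor = 1 + 1.9/100 = 1.019
L_pattern = 252 mm * 1.019 = 256.7880 mm

Answer: 256.7880 mm


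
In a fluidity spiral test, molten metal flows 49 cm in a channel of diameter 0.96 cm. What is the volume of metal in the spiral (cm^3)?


Formula: V = pi * (d/2)^2 * L  (cylinder volume)
Radius = 0.96/2 = 0.48 cm
V = pi * 0.48^2 * 49 = 35.4673 cm^3

Answer: 35.4673 cm^3


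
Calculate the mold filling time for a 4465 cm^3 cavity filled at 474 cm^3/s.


Formula: t_fill = V_mold / Q_flow
t = 4465 cm^3 / 474 cm^3/s = 9.4198 s


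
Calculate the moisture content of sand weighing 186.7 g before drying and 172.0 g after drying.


Formula: MC = (W_wet - W_dry) / W_wet * 100
Water mass = 186.7 - 172.0 = 14.7 g
MC = 14.7 / 186.7 * 100 = 7.8736%

7.8736%


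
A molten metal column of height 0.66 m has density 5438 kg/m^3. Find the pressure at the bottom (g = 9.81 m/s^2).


Formula: P = rho * g * h
rho * g = 5438 * 9.81 = 53346.78 N/m^3
P = 53346.78 * 0.66 = 35208.8748 Pa


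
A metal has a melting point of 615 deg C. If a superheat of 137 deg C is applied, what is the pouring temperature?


Formula: T_pour = T_melt + Superheat
T_pour = 615 + 137 = 752 deg C

Answer: 752 deg C


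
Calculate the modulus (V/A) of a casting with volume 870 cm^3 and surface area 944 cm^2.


Formula: Casting Modulus M = V / A
M = 870 cm^3 / 944 cm^2 = 0.9216 cm

Final answer: 0.9216 cm


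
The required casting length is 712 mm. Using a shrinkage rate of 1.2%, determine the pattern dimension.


Formula: L_pattern = L_casting * (1 + shrinkage_rate/100)
Shrinkage factor = 1 + 1.2/100 = 1.012
L_pattern = 712 mm * 1.012 = 720.5440 mm

Answer: 720.5440 mm


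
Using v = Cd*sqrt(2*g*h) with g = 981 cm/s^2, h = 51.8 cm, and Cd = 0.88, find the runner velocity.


Formula: v = Cd * sqrt(2 * g * h)  (Torricelli with discharge coefficient)
2*g*h = 2 * 981 * 51.8 = 101631.6 cm^2/s^2
sqrt(101631.6) = 318.79711 cm/s
v = 0.88 * 318.79711 = 280.5415 cm/s

Final answer: 280.5415 cm/s


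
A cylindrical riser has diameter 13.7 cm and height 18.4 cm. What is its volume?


Formula: V = pi * (D/2)^2 * H  (cylinder volume)
Radius = D/2 = 13.7/2 = 6.85 cm
V = pi * 6.85^2 * 18.4 = 2712.3694 cm^3

2712.3694 cm^3


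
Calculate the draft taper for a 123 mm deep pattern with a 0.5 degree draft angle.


Formula: taper = depth * tan(draft_angle)
tan(0.5 deg) = 0.0087269
taper = 123 mm * 0.0087269 = 1.0734 mm

Final answer: 1.0734 mm


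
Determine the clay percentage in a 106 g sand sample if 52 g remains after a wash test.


Formula: Clay% = (W_total - W_washed) / W_total * 100
Clay mass = 106 - 52 = 54 g
Clay% = 54 / 106 * 100 = 50.9434%


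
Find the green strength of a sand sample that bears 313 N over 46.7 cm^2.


Formula: Compressive Strength = Force / Area
Strength = 313 N / 46.7 cm^2 = 6.7024 N/cm^2

Answer: 6.7024 N/cm^2


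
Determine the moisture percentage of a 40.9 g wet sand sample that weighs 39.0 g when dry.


Formula: MC = (W_wet - W_dry) / W_wet * 100
Water mass = 40.9 - 39.0 = 1.9 g
MC = 1.9 / 40.9 * 100 = 4.6455%

4.6455%


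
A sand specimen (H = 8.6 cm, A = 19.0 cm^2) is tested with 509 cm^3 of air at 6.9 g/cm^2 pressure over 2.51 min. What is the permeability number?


Formula: Permeability Number P = (V * H) / (p * A * t)
Numerator: V * H = 509 * 8.6 = 4377.4
Denominator: p * A * t = 6.9 * 19.0 * 2.51 = 329.061
P = 4377.4 / 329.061 = 13.3027

Final answer: 13.3027


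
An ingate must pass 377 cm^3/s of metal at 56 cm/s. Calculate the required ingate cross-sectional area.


Formula: A_ingate = Q / v  (continuity equation)
A = 377 cm^3/s / 56 cm/s = 6.7321 cm^2

Answer: 6.7321 cm^2


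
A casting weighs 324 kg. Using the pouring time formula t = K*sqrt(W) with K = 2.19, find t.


Formula: t = K * sqrt(W)
sqrt(W) = sqrt(324) = 18.00000
t = 2.19 * 18.00000 = 39.4200 s

Final answer: 39.4200 s


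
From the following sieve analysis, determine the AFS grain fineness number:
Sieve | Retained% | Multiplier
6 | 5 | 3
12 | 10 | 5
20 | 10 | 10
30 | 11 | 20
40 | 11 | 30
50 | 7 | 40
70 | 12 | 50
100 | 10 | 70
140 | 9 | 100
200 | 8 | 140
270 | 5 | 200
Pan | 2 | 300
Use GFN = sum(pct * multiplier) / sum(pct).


Formula: GFN = sum(pct * multiplier) / sum(pct)
sum(pct * multiplier) = 5915
sum(pct) = 100
GFN = 5915 / 100 = 59.15

Final answer: 59.15


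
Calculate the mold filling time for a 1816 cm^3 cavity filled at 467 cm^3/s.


Formula: t_fill = V_mold / Q_flow
t = 1816 cm^3 / 467 cm^3/s = 3.8887 s

3.8887 s


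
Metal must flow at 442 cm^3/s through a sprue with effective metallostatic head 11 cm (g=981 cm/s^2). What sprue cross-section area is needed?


Formula: v = sqrt(2*g*h), A = Q/v
Velocity: v = sqrt(2 * 981 * 11) = sqrt(21582) = 146.9081 cm/s
Sprue area: A = Q / v = 442 / 146.9081 = 3.0087 cm^2

Answer: 3.0087 cm^2


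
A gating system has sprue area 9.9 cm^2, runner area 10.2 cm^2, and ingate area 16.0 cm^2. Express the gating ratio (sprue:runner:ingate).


Sprue:Runner:Ingate = 1 : 10.2/9.9 : 16.0/9.9 = 1:1.03:1.62


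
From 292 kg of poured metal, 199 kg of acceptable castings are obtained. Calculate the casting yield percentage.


Formula: Casting Yield = (W_good / W_total) * 100
Yield = (199 kg / 292 kg) * 100 = 68.1507%

Answer: 68.1507%


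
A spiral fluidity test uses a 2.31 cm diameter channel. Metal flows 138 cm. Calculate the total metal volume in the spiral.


Formula: V = pi * (d/2)^2 * L  (cylinder volume)
Radius = 2.31/2 = 1.155 cm
V = pi * 1.155^2 * 138 = 578.3529 cm^3

Answer: 578.3529 cm^3


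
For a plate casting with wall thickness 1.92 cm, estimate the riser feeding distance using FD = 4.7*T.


Formula: FD = 4.7 * T  (riser feeding-distance rule)
FD = 4.7 * 1.92 cm = 9.0240 cm

9.0240 cm


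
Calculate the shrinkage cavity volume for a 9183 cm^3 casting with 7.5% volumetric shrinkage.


Formula: V_shrink = V_casting * shrinkage_pct / 100
V_shrink = 9183 cm^3 * 7.5 / 100 = 688.7250 cm^3

Final answer: 688.7250 cm^3


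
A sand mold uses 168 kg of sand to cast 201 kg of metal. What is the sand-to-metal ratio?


Formula: Sand-to-Metal Ratio = W_sand / W_metal
Ratio = 168 kg / 201 kg = 0.8358

0.8358


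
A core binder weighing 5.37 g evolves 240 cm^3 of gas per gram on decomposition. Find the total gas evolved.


Formula: V_gas = W_binder * gas_evolution_rate
V = 5.37 g * 240 cm^3/g = 1288.8000 cm^3

Answer: 1288.8000 cm^3


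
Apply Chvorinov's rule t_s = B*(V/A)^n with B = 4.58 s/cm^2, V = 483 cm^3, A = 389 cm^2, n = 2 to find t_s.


Formula: t_s = B * (V/A)^n  (Chvorinov's rule, n=2)
Modulus M = V/A = 483/389 = 1.241645 cm
M^2 = 1.241645^2 = 1.541682 cm^2
t_s = 4.58 * 1.541682 = 7.0609 s


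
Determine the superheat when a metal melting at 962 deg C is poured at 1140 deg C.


Formula: Superheat = T_pour - T_melt
Superheat = 1140 - 962 = 178 deg C


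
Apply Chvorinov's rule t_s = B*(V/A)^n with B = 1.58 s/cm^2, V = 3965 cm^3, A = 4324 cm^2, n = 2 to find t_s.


Formula: t_s = B * (V/A)^n  (Chvorinov's rule, n=2)
Modulus M = V/A = 3965/4324 = 0.916975 cm
M^2 = 0.916975^2 = 0.840843 cm^2
t_s = 1.58 * 0.840843 = 1.3285 s

Final answer: 1.3285 s


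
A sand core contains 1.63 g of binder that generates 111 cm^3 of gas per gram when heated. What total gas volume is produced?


Formula: V_gas = W_binder * gas_evolution_rate
V = 1.63 g * 111 cm^3/g = 180.9300 cm^3

Final answer: 180.9300 cm^3


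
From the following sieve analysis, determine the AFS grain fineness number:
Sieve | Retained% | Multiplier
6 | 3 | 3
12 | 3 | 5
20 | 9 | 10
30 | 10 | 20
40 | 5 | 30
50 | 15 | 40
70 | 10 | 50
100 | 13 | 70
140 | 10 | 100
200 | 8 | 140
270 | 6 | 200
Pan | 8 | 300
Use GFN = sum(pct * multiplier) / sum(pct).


Formula: GFN = sum(pct * multiplier) / sum(pct)
sum(pct * multiplier) = 8194
sum(pct) = 100
GFN = 8194 / 100 = 81.94

81.94


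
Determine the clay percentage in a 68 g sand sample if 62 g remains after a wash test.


Formula: Clay% = (W_total - W_washed) / W_total * 100
Clay mass = 68 - 62 = 6 g
Clay% = 6 / 68 * 100 = 8.8235%

Final answer: 8.8235%


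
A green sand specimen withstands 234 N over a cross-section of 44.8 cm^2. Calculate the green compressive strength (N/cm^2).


Formula: Compressive Strength = Force / Area
Strength = 234 N / 44.8 cm^2 = 5.2232 N/cm^2

Answer: 5.2232 N/cm^2


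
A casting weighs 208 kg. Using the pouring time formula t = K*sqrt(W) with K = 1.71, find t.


Formula: t = K * sqrt(W)
sqrt(W) = sqrt(208) = 14.42221
t = 1.71 * 14.42221 = 24.6620 s

Final answer: 24.6620 s


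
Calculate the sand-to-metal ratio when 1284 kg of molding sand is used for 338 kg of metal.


Formula: Sand-to-Metal Ratio = W_sand / W_metal
Ratio = 1284 kg / 338 kg = 3.7988

Final answer: 3.7988


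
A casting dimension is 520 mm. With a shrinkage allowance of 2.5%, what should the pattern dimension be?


Formula: L_pattern = L_casting * (1 + shrinkage_rate/100)
Shrinkage factor = 1 + 2.5/100 = 1.025
L_pattern = 520 mm * 1.025 = 533.0000 mm

Answer: 533.0000 mm


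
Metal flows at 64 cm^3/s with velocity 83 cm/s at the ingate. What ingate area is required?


Formula: A_ingate = Q / v  (continuity equation)
A = 64 cm^3/s / 83 cm/s = 0.7711 cm^2

0.7711 cm^2


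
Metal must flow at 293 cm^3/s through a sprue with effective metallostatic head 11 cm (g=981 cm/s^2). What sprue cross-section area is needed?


Formula: v = sqrt(2*g*h), A = Q/v
Velocity: v = sqrt(2 * 981 * 11) = sqrt(21582) = 146.9081 cm/s
Sprue area: A = Q / v = 293 / 146.9081 = 1.9944 cm^2

Answer: 1.9944 cm^2


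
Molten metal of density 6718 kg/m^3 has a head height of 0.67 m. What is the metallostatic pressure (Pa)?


Formula: P = rho * g * h
rho * g = 6718 * 9.81 = 65903.58 N/m^3
P = 65903.58 * 0.67 = 44155.3986 Pa

Final answer: 44155.3986 Pa


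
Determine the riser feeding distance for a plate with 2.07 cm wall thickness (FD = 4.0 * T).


Formula: FD = 4.0 * T  (riser feeding-distance rule)
FD = 4.0 * 2.07 cm = 8.2800 cm


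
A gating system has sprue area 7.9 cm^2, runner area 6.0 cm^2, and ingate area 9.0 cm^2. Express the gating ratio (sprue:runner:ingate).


Sprue:Runner:Ingate = 1 : 6.0/7.9 : 9.0/7.9 = 1:0.76:1.14

1:0.76:1.14


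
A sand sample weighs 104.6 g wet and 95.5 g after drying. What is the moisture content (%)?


Formula: MC = (W_wet - W_dry) / W_wet * 100
Water mass = 104.6 - 95.5 = 9.1 g
MC = 9.1 / 104.6 * 100 = 8.6998%

8.6998%


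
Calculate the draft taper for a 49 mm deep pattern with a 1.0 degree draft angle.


Formula: taper = depth * tan(draft_angle)
tan(1.0 deg) = 0.0174551
taper = 49 mm * 0.0174551 = 0.8553 mm

0.8553 mm


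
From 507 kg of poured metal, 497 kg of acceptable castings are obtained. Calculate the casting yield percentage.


Formula: Casting Yield = (W_good / W_total) * 100
Yield = (497 kg / 507 kg) * 100 = 98.0276%

Final answer: 98.0276%


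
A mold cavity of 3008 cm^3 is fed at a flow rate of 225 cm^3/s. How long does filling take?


Formula: t_fill = V_mold / Q_flow
t = 3008 cm^3 / 225 cm^3/s = 13.3689 s

Answer: 13.3689 s


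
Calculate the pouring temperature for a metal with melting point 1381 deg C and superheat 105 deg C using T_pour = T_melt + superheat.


Formula: T_pour = T_melt + Superheat
T_pour = 1381 + 105 = 1486 deg C

Final answer: 1486 deg C


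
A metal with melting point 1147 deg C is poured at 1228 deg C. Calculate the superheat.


Formula: Superheat = T_pour - T_melt
Superheat = 1228 - 1147 = 81 deg C


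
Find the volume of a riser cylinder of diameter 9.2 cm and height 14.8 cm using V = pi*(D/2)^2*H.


Formula: V = pi * (D/2)^2 * H  (cylinder volume)
Radius = D/2 = 9.2/2 = 4.6 cm
V = pi * 4.6^2 * 14.8 = 983.8463 cm^3


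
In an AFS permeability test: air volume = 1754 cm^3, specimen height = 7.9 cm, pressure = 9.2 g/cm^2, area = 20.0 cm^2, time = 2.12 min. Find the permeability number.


Formula: Permeability Number P = (V * H) / (p * A * t)
Numerator: V * H = 1754 * 7.9 = 13856.6
Denominator: p * A * t = 9.2 * 20.0 * 2.12 = 390.08
P = 13856.6 / 390.08 = 35.5225

Final answer: 35.5225


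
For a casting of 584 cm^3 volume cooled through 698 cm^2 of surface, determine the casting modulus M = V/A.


Formula: Casting Modulus M = V / A
M = 584 cm^3 / 698 cm^2 = 0.8367 cm

0.8367 cm


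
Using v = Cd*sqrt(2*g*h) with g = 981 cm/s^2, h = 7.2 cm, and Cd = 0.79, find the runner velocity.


Formula: v = Cd * sqrt(2 * g * h)  (Torricelli with discharge coefficient)
2*g*h = 2 * 981 * 7.2 = 14126.4 cm^2/s^2
sqrt(14126.4) = 118.85453 cm/s
v = 0.79 * 118.85453 = 93.8951 cm/s

Final answer: 93.8951 cm/s


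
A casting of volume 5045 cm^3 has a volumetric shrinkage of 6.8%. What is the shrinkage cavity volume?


Formula: V_shrink = V_casting * shrinkage_pct / 100
V_shrink = 5045 cm^3 * 6.8 / 100 = 343.0600 cm^3

Final answer: 343.0600 cm^3


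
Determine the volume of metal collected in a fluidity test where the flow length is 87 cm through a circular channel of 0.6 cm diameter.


Formula: V = pi * (d/2)^2 * L  (cylinder volume)
Radius = 0.6/2 = 0.3 cm
V = pi * 0.3^2 * 87 = 24.5987 cm^3

Final answer: 24.5987 cm^3


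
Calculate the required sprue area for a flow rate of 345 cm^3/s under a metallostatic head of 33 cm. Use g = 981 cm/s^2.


Formula: v = sqrt(2*g*h), A = Q/v
Velocity: v = sqrt(2 * 981 * 33) = sqrt(64746) = 254.4524 cm/s
Sprue area: A = Q / v = 345 / 254.4524 = 1.3559 cm^2


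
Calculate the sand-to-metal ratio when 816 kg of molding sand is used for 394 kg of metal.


Formula: Sand-to-Metal Ratio = W_sand / W_metal
Ratio = 816 kg / 394 kg = 2.0711

2.0711


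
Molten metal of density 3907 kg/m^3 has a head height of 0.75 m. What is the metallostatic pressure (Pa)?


Formula: P = rho * g * h
rho * g = 3907 * 9.81 = 38327.67 N/m^3
P = 38327.67 * 0.75 = 28745.7525 Pa

Answer: 28745.7525 Pa


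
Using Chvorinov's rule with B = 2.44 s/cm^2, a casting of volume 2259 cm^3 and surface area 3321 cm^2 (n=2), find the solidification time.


Formula: t_s = B * (V/A)^n  (Chvorinov's rule, n=2)
Modulus M = V/A = 2259/3321 = 0.680217 cm
M^2 = 0.680217^2 = 0.462695 cm^2
t_s = 2.44 * 0.462695 = 1.1290 s

Final answer: 1.1290 s


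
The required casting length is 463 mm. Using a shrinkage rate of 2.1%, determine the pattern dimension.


Formula: L_pattern = L_casting * (1 + shrinkage_rate/100)
Shrinkage factor = 1 + 2.1/100 = 1.021
L_pattern = 463 mm * 1.021 = 472.7230 mm


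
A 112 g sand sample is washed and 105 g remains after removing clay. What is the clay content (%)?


Formula: Clay% = (W_total - W_washed) / W_total * 100
Clay mass = 112 - 105 = 7 g
Clay% = 7 / 112 * 100 = 6.2500%


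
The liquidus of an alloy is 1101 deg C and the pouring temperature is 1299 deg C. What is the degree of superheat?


Formula: Superheat = T_pour - T_melt
Superheat = 1299 - 1101 = 198 deg C


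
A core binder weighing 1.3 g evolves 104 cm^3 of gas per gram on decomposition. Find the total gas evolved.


Formula: V_gas = W_binder * gas_evolution_rate
V = 1.3 g * 104 cm^3/g = 135.2000 cm^3

Answer: 135.2000 cm^3


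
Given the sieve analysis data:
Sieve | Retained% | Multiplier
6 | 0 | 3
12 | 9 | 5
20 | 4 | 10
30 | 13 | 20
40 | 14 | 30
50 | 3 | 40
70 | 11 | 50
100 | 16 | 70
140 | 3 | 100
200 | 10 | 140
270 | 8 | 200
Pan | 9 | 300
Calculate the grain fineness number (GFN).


Formula: GFN = sum(pct * multiplier) / sum(pct)
sum(pct * multiplier) = 8555
sum(pct) = 100
GFN = 8555 / 100 = 85.55

Answer: 85.55
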